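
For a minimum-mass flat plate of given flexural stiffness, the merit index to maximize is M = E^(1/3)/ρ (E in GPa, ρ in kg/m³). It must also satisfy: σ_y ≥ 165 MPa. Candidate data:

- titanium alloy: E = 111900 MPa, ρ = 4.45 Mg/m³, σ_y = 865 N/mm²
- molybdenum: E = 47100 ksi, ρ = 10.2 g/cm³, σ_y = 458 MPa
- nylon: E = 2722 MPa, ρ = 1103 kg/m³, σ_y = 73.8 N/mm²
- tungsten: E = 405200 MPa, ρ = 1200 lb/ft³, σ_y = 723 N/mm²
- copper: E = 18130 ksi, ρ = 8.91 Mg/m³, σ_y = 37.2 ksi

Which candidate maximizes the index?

titanium alloy

Screen on constraints: σ_y ≥ 165 MPa. Survivors: titanium alloy, molybdenum, tungsten, copper.
Convert each candidate to consistent units, then evaluate M:
  titanium alloy: E = 111.9 GPa, ρ = 4450 kg/m³
  molybdenum: E = 324.7 GPa, ρ = 10200 kg/m³
  tungsten: E = 405.2 GPa, ρ = 19220 kg/m³
  copper: E = 125.0 GPa, ρ = 8910 kg/m³
  titanium alloy: M = 1.08×10⁻³
  molybdenum: M = 0.674×10⁻³
  copper: M = 0.561×10⁻³
  tungsten: M = 0.385×10⁻³
Titanium alloy has the largest M.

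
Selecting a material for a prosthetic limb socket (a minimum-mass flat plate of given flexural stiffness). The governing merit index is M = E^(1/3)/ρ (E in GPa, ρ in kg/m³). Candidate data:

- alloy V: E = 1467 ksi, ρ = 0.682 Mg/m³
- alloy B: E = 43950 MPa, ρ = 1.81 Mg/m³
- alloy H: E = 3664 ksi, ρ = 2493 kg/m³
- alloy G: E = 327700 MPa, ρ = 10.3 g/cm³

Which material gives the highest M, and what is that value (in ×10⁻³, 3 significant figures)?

After converting to SI:
  alloy V: E = 10.11 GPa, ρ = 682.0 kg/m³
  alloy B: E = 43.95 GPa, ρ = 1810 kg/m³
  alloy H: E = 25.26 GPa, ρ = 2493 kg/m³
  alloy G: E = 327.7 GPa, ρ = 10300 kg/m³
  alloy V: M = 3.17×10⁻³
  alloy B: M = 1.95×10⁻³
  alloy H: M = 1.18×10⁻³
  alloy G: M = 0.669×10⁻³
Alloy V ranks first.

alloy V, M = 3.17×10⁻³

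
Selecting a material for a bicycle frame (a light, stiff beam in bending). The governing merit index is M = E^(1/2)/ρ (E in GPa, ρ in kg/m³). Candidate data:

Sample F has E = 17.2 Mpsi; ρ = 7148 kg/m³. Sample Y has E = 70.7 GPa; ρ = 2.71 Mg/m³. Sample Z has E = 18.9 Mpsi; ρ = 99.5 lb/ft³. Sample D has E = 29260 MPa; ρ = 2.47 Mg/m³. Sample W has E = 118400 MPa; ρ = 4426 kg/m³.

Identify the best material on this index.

In SI units:
  sample F: E = 118.6 GPa, ρ = 7148 kg/m³
  sample Y: E = 70.70 GPa, ρ = 2710 kg/m³
  sample Z: E = 130.3 GPa, ρ = 1594 kg/m³
  sample D: E = 29.26 GPa, ρ = 2470 kg/m³
  sample W: E = 118.4 GPa, ρ = 4426 kg/m³
  sample Z: M = 7.16×10⁻³
  sample Y: M = 3.10×10⁻³
  sample W: M = 2.46×10⁻³
  sample D: M = 2.19×10⁻³
  sample F: M = 1.52×10⁻³
Highest index: sample Z.

sample Z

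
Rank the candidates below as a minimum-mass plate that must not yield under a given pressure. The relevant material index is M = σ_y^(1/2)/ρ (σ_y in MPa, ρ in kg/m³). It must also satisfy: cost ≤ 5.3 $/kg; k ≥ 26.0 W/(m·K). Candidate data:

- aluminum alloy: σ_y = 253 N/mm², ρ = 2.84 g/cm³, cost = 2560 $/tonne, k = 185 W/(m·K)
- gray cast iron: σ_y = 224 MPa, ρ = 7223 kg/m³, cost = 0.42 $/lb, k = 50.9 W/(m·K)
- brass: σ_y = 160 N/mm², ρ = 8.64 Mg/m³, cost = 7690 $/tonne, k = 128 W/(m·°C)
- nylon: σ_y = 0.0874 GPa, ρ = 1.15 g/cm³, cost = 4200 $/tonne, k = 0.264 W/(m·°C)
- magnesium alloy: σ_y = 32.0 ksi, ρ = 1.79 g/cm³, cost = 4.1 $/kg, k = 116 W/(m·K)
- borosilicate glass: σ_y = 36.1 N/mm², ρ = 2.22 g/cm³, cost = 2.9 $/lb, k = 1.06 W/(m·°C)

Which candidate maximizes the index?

Screen on constraints: cost ≤ 5.3 $/kg; k ≥ 26.0 W/(m·K). Survivors: aluminum alloy, gray cast iron, magnesium alloy.
Normalizing units and computing the index:
  aluminum alloy: σ_y = 253.0 MPa, ρ = 2840 kg/m³
  gray cast iron: σ_y = 224.0 MPa, ρ = 7223 kg/m³
  magnesium alloy: σ_y = 220.6 MPa, ρ = 1790 kg/m³
  magnesium alloy: M = 8.30×10⁻³
  aluminum alloy: M = 5.60×10⁻³
  gray cast iron: M = 2.07×10⁻³
Highest index: magnesium alloy.

magnesium alloy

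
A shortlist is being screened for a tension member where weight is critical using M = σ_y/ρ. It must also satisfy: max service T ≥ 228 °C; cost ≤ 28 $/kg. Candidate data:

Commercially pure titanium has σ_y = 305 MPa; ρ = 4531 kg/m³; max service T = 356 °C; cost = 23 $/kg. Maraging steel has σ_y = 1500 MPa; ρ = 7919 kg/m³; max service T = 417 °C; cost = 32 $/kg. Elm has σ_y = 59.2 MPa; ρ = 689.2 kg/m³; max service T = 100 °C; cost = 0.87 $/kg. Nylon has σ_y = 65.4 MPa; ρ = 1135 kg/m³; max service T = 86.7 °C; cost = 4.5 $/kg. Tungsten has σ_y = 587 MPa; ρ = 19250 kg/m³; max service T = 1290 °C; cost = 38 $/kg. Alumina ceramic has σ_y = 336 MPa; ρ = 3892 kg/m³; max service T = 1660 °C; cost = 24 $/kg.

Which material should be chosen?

alumina ceramic

Screen on constraints: max service T ≥ 228 °C; cost ≤ 28 $/kg. Survivors: commercially pure titanium, alumina ceramic.
Computing M directly (units already consistent):
  alumina ceramic: M = 86.3 kN·m/kg
  commercially pure titanium: M = 67.3 kN·m/kg
The maximum is for alumina ceramic.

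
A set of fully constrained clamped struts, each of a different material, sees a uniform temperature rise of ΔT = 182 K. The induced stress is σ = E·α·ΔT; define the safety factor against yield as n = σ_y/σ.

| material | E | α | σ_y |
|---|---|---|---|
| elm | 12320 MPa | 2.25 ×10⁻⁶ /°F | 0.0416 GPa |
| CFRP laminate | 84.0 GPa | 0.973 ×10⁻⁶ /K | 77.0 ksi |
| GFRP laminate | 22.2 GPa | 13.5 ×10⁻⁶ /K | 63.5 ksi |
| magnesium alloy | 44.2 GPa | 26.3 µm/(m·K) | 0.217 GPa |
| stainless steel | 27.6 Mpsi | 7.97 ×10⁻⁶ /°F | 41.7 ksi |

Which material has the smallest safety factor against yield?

In consistent units (E in GPa, α in ×10⁻⁶/K, σ_y in MPa):
  elm: E = 12.32, α = 4.05, σ_y = 41.60 → σ = 9.08 MPa, n = 4.58
  CFRP laminate: E = 84.00, α = 0.973, σ_y = 530.9 → σ = 14.9 MPa, n = 35.7
  GFRP laminate: E = 22.20, α = 13.5, σ_y = 437.8 → σ = 54.5 MPa, n = 8.03
  magnesium alloy: E = 44.20, α = 26.3, σ_y = 217.0 → σ = 212 MPa, n = 1.03
  stainless steel: E = 190.3, α = 14.3, σ_y = 287.5 → σ = 497 MPa, n = 0.579
Smallest n: stainless steel with n = 0.579.

stainless steel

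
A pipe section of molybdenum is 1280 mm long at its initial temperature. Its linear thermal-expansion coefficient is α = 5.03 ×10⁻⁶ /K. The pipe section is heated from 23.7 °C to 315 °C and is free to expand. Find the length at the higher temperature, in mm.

1281.9 mm

ΔT = 315 − 23.7 = 291.3 K.
ΔL = α·L₀·ΔT = 5.03×10⁻⁶ × 1280 mm × 291.3 K = 1.88 mm.
L = L₀ + ΔL = 1280 + 1.88 = 1281.9 mm.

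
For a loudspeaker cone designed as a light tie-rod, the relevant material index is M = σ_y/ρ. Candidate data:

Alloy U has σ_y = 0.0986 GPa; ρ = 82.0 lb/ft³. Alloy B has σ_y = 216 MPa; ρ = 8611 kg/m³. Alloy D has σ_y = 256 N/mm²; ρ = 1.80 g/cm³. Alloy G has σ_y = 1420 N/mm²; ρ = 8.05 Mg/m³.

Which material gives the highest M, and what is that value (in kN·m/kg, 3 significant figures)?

In SI units:
  alloy U: σ_y = 98.60 MPa, ρ = 1314 kg/m³
  alloy B: σ_y = 216.0 MPa, ρ = 8611 kg/m³
  alloy D: σ_y = 256.0 MPa, ρ = 1800 kg/m³
  alloy G: σ_y = 1420 MPa, ρ = 8050 kg/m³
  alloy G: M = 176 kN·m/kg
  alloy D: M = 142 kN·m/kg
  alloy U: M = 75.1 kN·m/kg
  alloy B: M = 25.1 kN·m/kg
Highest index: alloy G.

alloy G, M = 176 kN·m/kg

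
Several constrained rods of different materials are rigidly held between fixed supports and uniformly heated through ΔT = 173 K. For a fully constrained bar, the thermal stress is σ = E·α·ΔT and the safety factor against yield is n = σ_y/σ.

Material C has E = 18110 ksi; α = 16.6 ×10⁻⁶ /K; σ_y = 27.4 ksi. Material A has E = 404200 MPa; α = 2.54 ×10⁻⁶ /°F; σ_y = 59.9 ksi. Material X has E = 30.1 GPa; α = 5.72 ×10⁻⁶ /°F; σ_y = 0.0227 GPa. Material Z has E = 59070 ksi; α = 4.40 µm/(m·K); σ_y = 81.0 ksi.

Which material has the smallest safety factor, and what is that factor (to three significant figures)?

material X, n = 0.423

Per material, after unit conversion:
  material C: E = 124.9, α = 16.6, σ_y = 188.9 → σ = 359 MPa, n = 0.527
  material A: E = 404.2, α = 4.57, σ_y = 413.0 → σ = 320 MPa, n = 1.29
  material X: E = 30.10, α = 10.3, σ_y = 22.70 → σ = 53.6 MPa, n = 0.423
  material Z: E = 407.3, α = 4.40, σ_y = 558.5 → σ = 310 MPa, n = 1.80
The minimum is material X at n = 0.423.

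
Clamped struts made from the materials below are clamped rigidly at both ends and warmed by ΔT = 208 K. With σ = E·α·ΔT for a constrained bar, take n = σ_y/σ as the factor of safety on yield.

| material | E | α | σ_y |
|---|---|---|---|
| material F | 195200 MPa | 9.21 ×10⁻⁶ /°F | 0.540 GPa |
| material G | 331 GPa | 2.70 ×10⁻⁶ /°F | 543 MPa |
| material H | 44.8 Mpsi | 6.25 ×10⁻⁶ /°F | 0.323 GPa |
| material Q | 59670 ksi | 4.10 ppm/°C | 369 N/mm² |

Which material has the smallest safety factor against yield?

Converting E to GPa, α to ×10⁻⁶/K, σ_y to MPa, then σ and n for each:
  material F: E = 195.2, α = 16.6, σ_y = 540.0 → σ = 673 MPa, n = 0.802
  material G: E = 331.0, α = 4.86, σ_y = 543.0 → σ = 335 MPa, n = 1.62
  material H: E = 308.9, α = 11.2, σ_y = 323.0 → σ = 723 MPa, n = 0.447
  material Q: E = 411.4, α = 4.10, σ_y = 369.0 → σ = 351 MPa, n = 1.05
Material H has the lowest safety factor, n = 0.447.

material H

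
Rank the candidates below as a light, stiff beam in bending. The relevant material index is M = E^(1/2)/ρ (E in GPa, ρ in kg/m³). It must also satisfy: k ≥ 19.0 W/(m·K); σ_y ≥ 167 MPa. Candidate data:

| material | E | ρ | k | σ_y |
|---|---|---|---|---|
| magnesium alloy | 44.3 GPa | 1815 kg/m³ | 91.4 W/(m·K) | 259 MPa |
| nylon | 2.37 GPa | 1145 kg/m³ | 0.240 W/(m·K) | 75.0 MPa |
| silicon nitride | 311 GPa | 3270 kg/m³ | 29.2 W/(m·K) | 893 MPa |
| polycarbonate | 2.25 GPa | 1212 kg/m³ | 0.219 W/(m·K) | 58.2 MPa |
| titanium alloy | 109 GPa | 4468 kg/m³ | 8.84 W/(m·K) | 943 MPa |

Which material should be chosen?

Screen on constraints: k ≥ 19.0 W/(m·K); σ_y ≥ 167 MPa. Survivors: magnesium alloy, silicon nitride.
Evaluate M for each candidate:
  silicon nitride: M = 5.39×10⁻³
  magnesium alloy: M = 3.67×10⁻³
Silicon nitride has the largest M.

silicon nitride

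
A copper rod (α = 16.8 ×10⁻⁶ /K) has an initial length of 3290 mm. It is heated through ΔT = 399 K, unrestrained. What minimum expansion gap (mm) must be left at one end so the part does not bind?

22.1 mm

ΔL = α·L₀·ΔT = 16.8×10⁻⁶ × 3290 mm × 399.0 K = 22.1 mm.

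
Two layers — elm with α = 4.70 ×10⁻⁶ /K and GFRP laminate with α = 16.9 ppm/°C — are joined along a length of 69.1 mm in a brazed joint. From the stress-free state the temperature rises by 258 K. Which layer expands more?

α(elm) = 4.70×10⁻⁶/K vs α(GFRP laminate) = 16.9×10⁻⁶/K.
Higher α expands more for the same ΔT: GFRP laminate.

GFRP laminate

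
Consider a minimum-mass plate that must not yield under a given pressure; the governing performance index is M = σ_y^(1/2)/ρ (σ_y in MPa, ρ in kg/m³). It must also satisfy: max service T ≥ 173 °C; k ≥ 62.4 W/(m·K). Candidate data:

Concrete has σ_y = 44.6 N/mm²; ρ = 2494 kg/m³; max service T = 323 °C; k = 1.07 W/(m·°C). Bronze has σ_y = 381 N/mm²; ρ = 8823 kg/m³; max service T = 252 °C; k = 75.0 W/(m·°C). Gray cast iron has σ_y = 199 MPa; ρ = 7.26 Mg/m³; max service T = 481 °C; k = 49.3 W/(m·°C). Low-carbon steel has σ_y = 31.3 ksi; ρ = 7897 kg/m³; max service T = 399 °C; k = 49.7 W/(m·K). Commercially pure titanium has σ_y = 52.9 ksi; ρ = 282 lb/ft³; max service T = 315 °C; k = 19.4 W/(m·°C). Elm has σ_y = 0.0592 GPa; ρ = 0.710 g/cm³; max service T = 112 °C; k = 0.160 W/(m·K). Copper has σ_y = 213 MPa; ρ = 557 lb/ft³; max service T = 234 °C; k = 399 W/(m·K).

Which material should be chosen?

Screen on constraints: max service T ≥ 173 °C; k ≥ 62.4 W/(m·K). Survivors: bronze, copper.
Normalizing units and computing the index:
  bronze: σ_y = 381.0 MPa, ρ = 8823 kg/m³
  copper: σ_y = 213.0 MPa, ρ = 8922 kg/m³
  bronze: M = 2.21×10⁻³
  copper: M = 1.64×10⁻³
Bronze ranks first.

bronze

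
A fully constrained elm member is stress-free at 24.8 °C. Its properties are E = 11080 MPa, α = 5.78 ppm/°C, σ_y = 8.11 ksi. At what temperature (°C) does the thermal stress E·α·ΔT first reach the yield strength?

898 °C

E = 11080 MPa = 11.08 GPa.
σ_y = 8.11 ksi = 55.92 MPa.
E·α·ΔT = 55.92 MPa ⇒ ΔT = 55.92 / (11.08×10³ × 5.78×10⁻⁶) = 873.1 K.
T = 24.8 + 873.1 = 897.9 °C.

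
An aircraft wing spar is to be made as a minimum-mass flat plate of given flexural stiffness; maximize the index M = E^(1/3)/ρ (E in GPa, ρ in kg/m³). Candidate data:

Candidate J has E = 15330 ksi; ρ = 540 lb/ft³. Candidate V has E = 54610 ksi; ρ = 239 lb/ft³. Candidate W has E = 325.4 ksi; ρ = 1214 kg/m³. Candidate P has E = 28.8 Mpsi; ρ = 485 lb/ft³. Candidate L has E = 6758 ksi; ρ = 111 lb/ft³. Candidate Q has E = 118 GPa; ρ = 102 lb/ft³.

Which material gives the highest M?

candidate Q

Putting every candidate on a common basis:
  candidate J: E = 105.7 GPa, ρ = 8650 kg/m³
  candidate V: E = 376.5 GPa, ρ = 3828 kg/m³
  candidate W: E = 2.244 GPa, ρ = 1214 kg/m³
  candidate P: E = 198.6 GPa, ρ = 7769 kg/m³
  candidate L: E = 46.59 GPa, ρ = 1778 kg/m³
  candidate Q: E = 118.0 GPa, ρ = 1634 kg/m³
  candidate Q: M = 3.00×10⁻³
  candidate L: M = 2.02×10⁻³
  candidate V: M = 1.89×10⁻³
  candidate W: M = 1.08×10⁻³
  candidate P: M = 0.751×10⁻³
  candidate J: M = 0.547×10⁻³
Highest index: candidate Q.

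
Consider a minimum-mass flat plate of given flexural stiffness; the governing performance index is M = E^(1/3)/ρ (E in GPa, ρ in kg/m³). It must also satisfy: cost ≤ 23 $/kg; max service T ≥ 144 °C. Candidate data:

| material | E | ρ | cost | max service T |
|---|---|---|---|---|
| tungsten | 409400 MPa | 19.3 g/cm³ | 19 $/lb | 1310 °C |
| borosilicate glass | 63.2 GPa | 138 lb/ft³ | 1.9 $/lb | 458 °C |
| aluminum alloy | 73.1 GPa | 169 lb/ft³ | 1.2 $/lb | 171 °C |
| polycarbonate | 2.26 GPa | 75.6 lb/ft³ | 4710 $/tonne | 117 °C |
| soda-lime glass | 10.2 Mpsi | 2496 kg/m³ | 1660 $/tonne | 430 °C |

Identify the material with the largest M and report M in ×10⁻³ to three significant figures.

borosilicate glass, M = 1.80×10⁻³

Screen on constraints: cost ≤ 23 $/kg; max service T ≥ 144 °C. Survivors: borosilicate glass, aluminum alloy, soda-lime glass.
Normalizing units and computing the index:
  borosilicate glass: E = 63.20 GPa, ρ = 2211 kg/m³
  aluminum alloy: E = 73.10 GPa, ρ = 2707 kg/m³
  soda-lime glass: E = 70.33 GPa, ρ = 2496 kg/m³
  borosilicate glass: M = 1.80×10⁻³
  soda-lime glass: M = 1.65×10⁻³
  aluminum alloy: M = 1.54×10⁻³
Borosilicate glass has the largest M.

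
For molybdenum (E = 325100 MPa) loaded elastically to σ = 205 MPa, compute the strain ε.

6.31×10⁻⁴

E = 325100 MPa = 325.1 GPa = 325100 MPa.
ε = σ/E = 205 / 325100 = 6.31×10⁻⁴.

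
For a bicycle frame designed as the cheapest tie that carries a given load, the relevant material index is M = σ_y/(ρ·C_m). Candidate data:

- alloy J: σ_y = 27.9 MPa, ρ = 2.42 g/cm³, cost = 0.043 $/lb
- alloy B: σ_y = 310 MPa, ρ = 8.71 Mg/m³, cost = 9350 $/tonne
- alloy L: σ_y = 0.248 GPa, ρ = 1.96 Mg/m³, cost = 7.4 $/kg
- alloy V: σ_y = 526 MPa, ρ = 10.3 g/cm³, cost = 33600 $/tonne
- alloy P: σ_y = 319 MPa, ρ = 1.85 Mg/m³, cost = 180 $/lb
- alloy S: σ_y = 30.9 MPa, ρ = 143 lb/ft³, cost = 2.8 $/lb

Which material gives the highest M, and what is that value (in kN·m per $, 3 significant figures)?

alloy J, M = 122 kN·m per $

Putting every candidate on a common basis:
  alloy J: σ_y = 27.90 MPa, ρ = 2420 kg/m³, cost = 0.09480 $/kg
  alloy B: σ_y = 310.0 MPa, ρ = 8710 kg/m³, cost = 9.350 $/kg
  alloy L: σ_y = 248.0 MPa, ρ = 1960 kg/m³, cost = 7.400 $/kg
  alloy V: σ_y = 526.0 MPa, ρ = 10300 kg/m³, cost = 33.60 $/kg
  alloy P: σ_y = 319.0 MPa, ρ = 1850 kg/m³, cost = 396.8 $/kg
  alloy S: σ_y = 30.90 MPa, ρ = 2291 kg/m³, cost = 6.173 $/kg
  alloy J: M = 122 kN·m per $
  alloy L: M = 17.1 kN·m per $
  alloy B: M = 3.81 kN·m per $
  alloy S: M = 2.19 kN·m per $
  alloy V: M = 1.52 kN·m per $
  alloy P: M = 0.435 kN·m per $
Highest index: alloy J.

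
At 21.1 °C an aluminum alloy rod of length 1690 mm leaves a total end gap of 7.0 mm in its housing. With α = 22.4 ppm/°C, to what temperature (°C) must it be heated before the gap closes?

206 °C

α·L₀·ΔT = 7.0 mm ⇒ ΔT = 7.0 / (22.4×10⁻⁶ × 1690.0) = 184.9 K.
T = 21.1 + 184.9 = 206.0 °C.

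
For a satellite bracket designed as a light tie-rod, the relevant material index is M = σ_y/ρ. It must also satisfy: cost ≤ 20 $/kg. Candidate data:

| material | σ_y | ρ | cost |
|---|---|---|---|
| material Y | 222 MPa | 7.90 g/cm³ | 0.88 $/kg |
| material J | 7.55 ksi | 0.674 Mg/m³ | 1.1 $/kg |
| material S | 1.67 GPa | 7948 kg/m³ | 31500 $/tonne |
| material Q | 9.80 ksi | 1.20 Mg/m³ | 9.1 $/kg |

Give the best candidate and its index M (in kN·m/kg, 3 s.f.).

material J, M = 77.2 kN·m/kg

Screen on constraints: cost ≤ 20 $/kg. Survivors: material Y, material J, material Q.
After converting to SI:
  material Y: σ_y = 222.0 MPa, ρ = 7900 kg/m³
  material J: σ_y = 52.06 MPa, ρ = 674.0 kg/m³
  material Q: σ_y = 67.57 MPa, ρ = 1200 kg/m³
  material J: M = 77.2 kN·m/kg
  material Q: M = 56.3 kN·m/kg
  material Y: M = 28.1 kN·m/kg
Highest index: material J.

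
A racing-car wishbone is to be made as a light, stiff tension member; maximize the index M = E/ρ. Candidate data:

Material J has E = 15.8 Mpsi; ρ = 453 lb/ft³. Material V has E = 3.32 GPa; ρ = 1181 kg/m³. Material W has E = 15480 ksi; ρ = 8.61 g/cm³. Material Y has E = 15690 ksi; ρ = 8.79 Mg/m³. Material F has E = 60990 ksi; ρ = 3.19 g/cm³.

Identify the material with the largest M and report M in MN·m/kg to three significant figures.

Convert each candidate to consistent units, then evaluate M:
  material J: E = 108.9 GPa, ρ = 7256 kg/m³
  material V: E = 3.320 GPa, ρ = 1181 kg/m³
  material W: E = 106.7 GPa, ρ = 8610 kg/m³
  material Y: E = 108.2 GPa, ρ = 8790 kg/m³
  material F: E = 420.5 GPa, ρ = 3190 kg/m³
  material F: M = 132 MN·m/kg
  material J: M = 15.0 MN·m/kg
  material W: M = 12.4 MN·m/kg
  material Y: M = 12.3 MN·m/kg
  material V: M = 2.81 MN·m/kg
Material F ranks first.

material F, M = 132 MN·m/kg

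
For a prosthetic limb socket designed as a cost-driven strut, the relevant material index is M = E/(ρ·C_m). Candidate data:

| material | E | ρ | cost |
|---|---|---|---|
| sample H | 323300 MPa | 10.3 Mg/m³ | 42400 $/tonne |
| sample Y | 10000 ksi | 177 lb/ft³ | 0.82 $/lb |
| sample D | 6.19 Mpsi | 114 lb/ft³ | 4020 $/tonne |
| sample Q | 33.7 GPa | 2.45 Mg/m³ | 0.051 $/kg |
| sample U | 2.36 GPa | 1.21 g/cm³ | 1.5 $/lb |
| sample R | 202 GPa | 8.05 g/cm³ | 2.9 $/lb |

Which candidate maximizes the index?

In SI units:
  sample H: E = 323.3 GPa, ρ = 10300 kg/m³, cost = 42.40 $/kg
  sample Y: E = 68.95 GPa, ρ = 2835 kg/m³, cost = 1.808 $/kg
  sample D: E = 42.68 GPa, ρ = 1826 kg/m³, cost = 4.020 $/kg
  sample Q: E = 33.70 GPa, ρ = 2450 kg/m³, cost = 0.05100 $/kg
  sample U: E = 2.360 GPa, ρ = 1210 kg/m³, cost = 3.307 $/kg
  sample R: E = 202.0 GPa, ρ = 8050 kg/m³, cost = 6.393 $/kg
  sample Q: M = 270 MN·m per $
  sample Y: M = 13.5 MN·m per $
  sample D: M = 5.81 MN·m per $
  sample R: M = 3.92 MN·m per $
  sample H: M = 0.740 MN·m per $
  sample U: M = 0.590 MN·m per $
Sample Q has the largest M.

sample Q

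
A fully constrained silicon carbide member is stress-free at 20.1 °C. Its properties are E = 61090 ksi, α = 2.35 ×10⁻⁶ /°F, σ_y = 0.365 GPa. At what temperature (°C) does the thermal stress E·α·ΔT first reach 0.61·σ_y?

E = 61090 ksi = 421.2 GPa.
α = 2.35×10⁻⁶/°F × 9/5 = 4.23×10⁻⁶/K.
σ_y = 0.365 GPa = 365.0 MPa.
E·α·ΔT = 222.7 MPa ⇒ ΔT = 222.7 / (421.2×10³ × 4.23×10⁻⁶) = 125.0 K.
T = 20.1 + 125.0 = 145.1 °C.

145 °C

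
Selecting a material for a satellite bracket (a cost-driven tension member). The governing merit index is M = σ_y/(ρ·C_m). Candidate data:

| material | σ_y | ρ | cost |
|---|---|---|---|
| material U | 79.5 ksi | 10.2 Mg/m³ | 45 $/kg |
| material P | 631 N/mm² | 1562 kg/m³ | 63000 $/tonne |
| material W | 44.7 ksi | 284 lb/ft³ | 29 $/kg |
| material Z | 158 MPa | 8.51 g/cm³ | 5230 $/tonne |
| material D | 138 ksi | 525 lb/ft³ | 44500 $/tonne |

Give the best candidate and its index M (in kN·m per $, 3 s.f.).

Putting every candidate on a common basis:
  material U: σ_y = 548.1 MPa, ρ = 10200 kg/m³, cost = 45.00 $/kg
  material P: σ_y = 631.0 MPa, ρ = 1562 kg/m³, cost = 63.00 $/kg
  material W: σ_y = 308.2 MPa, ρ = 4549 kg/m³, cost = 29.00 $/kg
  material Z: σ_y = 158.0 MPa, ρ = 8510 kg/m³, cost = 5.230 $/kg
  material D: σ_y = 951.5 MPa, ρ = 8410 kg/m³, cost = 44.50 $/kg
  material P: M = 6.41 kN·m per $
  material Z: M = 3.55 kN·m per $
  material D: M = 2.54 kN·m per $
  material W: M = 2.34 kN·m per $
  material U: M = 1.19 kN·m per $
Highest index: material P.

material P, M = 6.41 kN·m per $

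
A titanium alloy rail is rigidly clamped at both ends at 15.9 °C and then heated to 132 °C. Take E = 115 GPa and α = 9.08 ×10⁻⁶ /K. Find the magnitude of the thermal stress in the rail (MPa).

ΔT = 116.1 K. Constrained thermal stress σ = E·α·ΔT = 115.0×10³ MPa × 9.08×10⁻⁶ × 116.1 = 121 MPa (compressive).

121 MPa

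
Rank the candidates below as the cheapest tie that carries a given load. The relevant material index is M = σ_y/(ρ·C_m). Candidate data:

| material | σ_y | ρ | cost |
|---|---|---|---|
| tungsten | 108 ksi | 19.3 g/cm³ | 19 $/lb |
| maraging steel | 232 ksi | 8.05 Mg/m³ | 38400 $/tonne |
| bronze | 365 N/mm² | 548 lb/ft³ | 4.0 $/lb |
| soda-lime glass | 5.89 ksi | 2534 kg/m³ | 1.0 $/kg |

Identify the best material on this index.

soda-lime glass

After converting to SI:
  tungsten: σ_y = 744.6 MPa, ρ = 19300 kg/m³, cost = 41.89 $/kg
  maraging steel: σ_y = 1600 MPa, ρ = 8050 kg/m³, cost = 38.40 $/kg
  bronze: σ_y = 365.0 MPa, ρ = 8778 kg/m³, cost = 8.818 $/kg
  soda-lime glass: σ_y = 40.61 MPa, ρ = 2534 kg/m³, cost = 1.000 $/kg
  soda-lime glass: M = 16.0 kN·m per $
  maraging steel: M = 5.17 kN·m per $
  bronze: M = 4.72 kN·m per $
  tungsten: M = 0.921 kN·m per $
Soda-lime glass ranks first.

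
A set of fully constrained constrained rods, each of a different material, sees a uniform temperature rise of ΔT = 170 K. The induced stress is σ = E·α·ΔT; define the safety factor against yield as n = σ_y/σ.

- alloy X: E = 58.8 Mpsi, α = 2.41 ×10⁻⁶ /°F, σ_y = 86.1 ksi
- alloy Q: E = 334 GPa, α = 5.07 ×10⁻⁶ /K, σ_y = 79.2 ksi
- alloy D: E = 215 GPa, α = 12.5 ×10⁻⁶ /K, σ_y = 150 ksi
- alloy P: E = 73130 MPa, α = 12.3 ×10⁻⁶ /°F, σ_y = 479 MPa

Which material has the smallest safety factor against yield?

In consistent units (E in GPa, α in ×10⁻⁶/K, σ_y in MPa):
  alloy X: E = 405.4, α = 4.34, σ_y = 593.6 → σ = 299 MPa, n = 1.99
  alloy Q: E = 334.0, α = 5.07, σ_y = 546.1 → σ = 288 MPa, n = 1.90
  alloy D: E = 215.0, α = 12.5, σ_y = 1034 → σ = 457 MPa, n = 2.26
  alloy P: E = 73.13, α = 22.1, σ_y = 479.0 → σ = 275 MPa, n = 1.74
Smallest n: alloy P with n = 1.74.

alloy P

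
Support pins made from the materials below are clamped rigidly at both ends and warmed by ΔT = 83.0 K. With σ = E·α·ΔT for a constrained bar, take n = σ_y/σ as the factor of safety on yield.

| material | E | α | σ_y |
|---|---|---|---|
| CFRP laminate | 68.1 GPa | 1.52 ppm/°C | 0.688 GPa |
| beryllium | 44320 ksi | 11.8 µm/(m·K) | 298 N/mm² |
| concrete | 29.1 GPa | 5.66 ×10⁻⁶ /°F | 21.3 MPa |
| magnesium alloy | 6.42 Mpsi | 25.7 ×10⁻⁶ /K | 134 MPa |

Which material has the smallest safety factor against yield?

concrete

In consistent units (E in GPa, α in ×10⁻⁶/K, σ_y in MPa):
  CFRP laminate: E = 68.10, α = 1.52, σ_y = 688.0 → σ = 8.59 MPa, n = 80.1
  beryllium: E = 305.6, α = 11.8, σ_y = 298.0 → σ = 299 MPa, n = 0.996
  concrete: E = 29.10, α = 10.2, σ_y = 21.30 → σ = 24.6 MPa, n = 0.866
  magnesium alloy: E = 44.26, α = 25.7, σ_y = 134.0 → σ = 94.4 MPa, n = 1.42
The minimum is concrete at n = 0.866.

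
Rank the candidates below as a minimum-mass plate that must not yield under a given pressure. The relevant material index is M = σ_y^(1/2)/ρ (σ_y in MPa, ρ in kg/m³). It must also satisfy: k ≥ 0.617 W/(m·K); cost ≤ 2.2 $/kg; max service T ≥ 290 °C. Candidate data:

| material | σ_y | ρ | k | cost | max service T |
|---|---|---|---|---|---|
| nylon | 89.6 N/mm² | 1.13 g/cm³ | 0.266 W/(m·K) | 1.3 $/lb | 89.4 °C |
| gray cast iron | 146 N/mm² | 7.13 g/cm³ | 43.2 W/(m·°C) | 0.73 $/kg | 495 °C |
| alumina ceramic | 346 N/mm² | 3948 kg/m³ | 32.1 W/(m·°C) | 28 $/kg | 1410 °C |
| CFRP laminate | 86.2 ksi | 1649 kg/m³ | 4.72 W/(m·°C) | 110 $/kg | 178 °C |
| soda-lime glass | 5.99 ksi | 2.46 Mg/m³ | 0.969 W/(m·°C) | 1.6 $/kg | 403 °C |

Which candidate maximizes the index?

soda-lime glass

Screen on constraints: k ≥ 0.617 W/(m·K); cost ≤ 2.2 $/kg; max service T ≥ 290 °C. Survivors: gray cast iron, soda-lime glass.
In SI units:
  gray cast iron: σ_y = 146.0 MPa, ρ = 7130 kg/m³
  soda-lime glass: σ_y = 41.30 MPa, ρ = 2460 kg/m³
  soda-lime glass: M = 2.61×10⁻³
  gray cast iron: M = 1.69×10⁻³
Soda-lime glass has the largest M.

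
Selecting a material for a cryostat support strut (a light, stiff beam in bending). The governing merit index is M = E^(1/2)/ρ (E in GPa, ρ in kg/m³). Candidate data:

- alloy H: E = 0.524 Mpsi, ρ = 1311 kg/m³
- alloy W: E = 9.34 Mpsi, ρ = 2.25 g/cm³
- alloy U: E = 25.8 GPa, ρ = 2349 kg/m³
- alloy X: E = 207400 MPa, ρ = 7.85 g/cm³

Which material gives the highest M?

alloy W

Normalizing units and computing the index:
  alloy H: E = 3.613 GPa, ρ = 1311 kg/m³
  alloy W: E = 64.40 GPa, ρ = 2250 kg/m³
  alloy U: E = 25.80 GPa, ρ = 2349 kg/m³
  alloy X: E = 207.4 GPa, ρ = 7850 kg/m³
  alloy W: M = 3.57×10⁻³
  alloy U: M = 2.16×10⁻³
  alloy X: M = 1.83×10⁻³
  alloy H: M = 1.45×10⁻³
Alloy W ranks first.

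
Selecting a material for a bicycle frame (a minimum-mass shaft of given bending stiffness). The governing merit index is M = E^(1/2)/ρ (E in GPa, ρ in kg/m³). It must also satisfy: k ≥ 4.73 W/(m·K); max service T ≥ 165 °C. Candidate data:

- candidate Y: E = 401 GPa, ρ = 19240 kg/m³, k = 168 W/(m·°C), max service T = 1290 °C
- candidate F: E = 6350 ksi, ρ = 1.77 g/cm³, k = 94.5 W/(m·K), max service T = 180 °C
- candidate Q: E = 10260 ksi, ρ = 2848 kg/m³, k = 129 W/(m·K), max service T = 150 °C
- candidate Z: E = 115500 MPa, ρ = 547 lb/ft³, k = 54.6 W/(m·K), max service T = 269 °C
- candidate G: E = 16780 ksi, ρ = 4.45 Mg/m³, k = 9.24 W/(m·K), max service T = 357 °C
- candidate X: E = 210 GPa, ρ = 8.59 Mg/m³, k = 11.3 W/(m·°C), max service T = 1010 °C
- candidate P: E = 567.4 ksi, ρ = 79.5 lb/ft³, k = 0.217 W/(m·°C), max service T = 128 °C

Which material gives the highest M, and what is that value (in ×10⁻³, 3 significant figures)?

candidate F, M = 3.74×10⁻³

Screen on constraints: k ≥ 4.73 W/(m·K); max service T ≥ 165 °C. Survivors: candidate Y, candidate F, candidate Z, candidate G, candidate X.
Putting every candidate on a common basis:
  candidate Y: E = 401.0 GPa, ρ = 19240 kg/m³
  candidate F: E = 43.78 GPa, ρ = 1770 kg/m³
  candidate Z: E = 115.5 GPa, ρ = 8762 kg/m³
  candidate G: E = 115.7 GPa, ρ = 4450 kg/m³
  candidate X: E = 210.0 GPa, ρ = 8590 kg/m³
  candidate F: M = 3.74×10⁻³
  candidate G: M = 2.42×10⁻³
  candidate X: M = 1.69×10⁻³
  candidate Z: M = 1.23×10⁻³
  candidate Y: M = 1.04×10⁻³
Candidate F ranks first.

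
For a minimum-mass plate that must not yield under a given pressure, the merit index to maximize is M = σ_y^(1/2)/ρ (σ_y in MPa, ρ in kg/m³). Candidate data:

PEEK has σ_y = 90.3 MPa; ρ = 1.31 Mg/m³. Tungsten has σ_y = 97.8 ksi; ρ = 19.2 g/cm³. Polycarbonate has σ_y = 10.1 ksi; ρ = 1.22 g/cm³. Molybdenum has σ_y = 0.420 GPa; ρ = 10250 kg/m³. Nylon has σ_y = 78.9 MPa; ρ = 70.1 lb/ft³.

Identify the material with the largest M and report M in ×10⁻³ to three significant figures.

Normalizing units and computing the index:
  PEEK: σ_y = 90.30 MPa, ρ = 1310 kg/m³
  tungsten: σ_y = 674.3 MPa, ρ = 19200 kg/m³
  polycarbonate: σ_y = 69.64 MPa, ρ = 1220 kg/m³
  molybdenum: σ_y = 420.0 MPa, ρ = 10250 kg/m³
  nylon: σ_y = 78.90 MPa, ρ = 1123 kg/m³
  nylon: M = 7.91×10⁻³
  PEEK: M = 7.25×10⁻³
  polycarbonate: M = 6.84×10⁻³
  molybdenum: M = 2.00×10⁻³
  tungsten: M = 1.35×10⁻³
Nylon ranks first.

nylon, M = 7.91×10⁻³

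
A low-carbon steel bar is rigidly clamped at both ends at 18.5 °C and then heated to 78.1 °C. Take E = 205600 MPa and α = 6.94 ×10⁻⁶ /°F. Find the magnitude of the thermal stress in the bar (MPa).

E = 205600 MPa = 205.6 GPa.
α = 6.94×10⁻⁶/°F × 9/5 = 12.5×10⁻⁶/K.
ΔT = 59.60 K. Constrained thermal stress σ = E·α·ΔT = 205.6×10³ MPa × 12.5×10⁻⁶ × 59.60 = 153 MPa (compressive).

153 MPa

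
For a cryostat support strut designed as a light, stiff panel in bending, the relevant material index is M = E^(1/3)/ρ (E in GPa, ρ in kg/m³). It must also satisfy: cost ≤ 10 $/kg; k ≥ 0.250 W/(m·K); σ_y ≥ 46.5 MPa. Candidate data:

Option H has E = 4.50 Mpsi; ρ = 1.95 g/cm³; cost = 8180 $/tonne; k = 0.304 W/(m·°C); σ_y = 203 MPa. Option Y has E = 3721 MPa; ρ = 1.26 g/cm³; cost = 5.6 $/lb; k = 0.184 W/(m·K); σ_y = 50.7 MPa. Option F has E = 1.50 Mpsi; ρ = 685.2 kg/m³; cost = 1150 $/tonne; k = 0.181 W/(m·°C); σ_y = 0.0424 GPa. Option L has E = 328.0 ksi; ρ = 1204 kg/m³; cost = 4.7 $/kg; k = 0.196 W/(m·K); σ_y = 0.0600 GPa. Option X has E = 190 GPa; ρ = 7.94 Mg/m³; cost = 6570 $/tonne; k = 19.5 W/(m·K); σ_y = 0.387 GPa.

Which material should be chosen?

Screen on constraints: cost ≤ 10 $/kg; k ≥ 0.250 W/(m·K); σ_y ≥ 46.5 MPa. Survivors: option H, option X.
In SI units:
  option H: E = 31.03 GPa, ρ = 1950 kg/m³
  option X: E = 190.0 GPa, ρ = 7940 kg/m³
  option H: M = 1.61×10⁻³
  option X: M = 0.724×10⁻³
The maximum is for option H.

option H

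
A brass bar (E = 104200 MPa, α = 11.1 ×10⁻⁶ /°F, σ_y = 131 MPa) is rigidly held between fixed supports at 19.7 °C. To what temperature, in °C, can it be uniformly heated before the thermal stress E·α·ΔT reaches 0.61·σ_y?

58.1 °C

E = 104200 MPa = 104.2 GPa.
α = 11.1×10⁻⁶/°F × 9/5 = 20.0×10⁻⁶/K.
E·α·ΔT = 79.91 MPa ⇒ ΔT = 79.91 / (104.2×10³ × 20.0×10⁻⁶) = 38.38 K.
T = 19.7 + 38.38 = 58.08 °C.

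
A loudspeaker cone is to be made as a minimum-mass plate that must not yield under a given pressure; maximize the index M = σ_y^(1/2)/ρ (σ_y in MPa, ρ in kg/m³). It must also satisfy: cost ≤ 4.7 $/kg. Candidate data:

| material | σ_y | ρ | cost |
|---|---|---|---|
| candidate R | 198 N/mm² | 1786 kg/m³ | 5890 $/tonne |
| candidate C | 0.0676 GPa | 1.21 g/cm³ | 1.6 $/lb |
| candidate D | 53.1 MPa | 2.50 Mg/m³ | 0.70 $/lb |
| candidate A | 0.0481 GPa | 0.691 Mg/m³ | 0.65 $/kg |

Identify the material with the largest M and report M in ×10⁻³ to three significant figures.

Screen on constraints: cost ≤ 4.7 $/kg. Survivors: candidate C, candidate D, candidate A.
In SI units:
  candidate C: σ_y = 67.60 MPa, ρ = 1210 kg/m³
  candidate D: σ_y = 53.10 MPa, ρ = 2500 kg/m³
  candidate A: σ_y = 48.10 MPa, ρ = 691.0 kg/m³
  candidate A: M = 10.0×10⁻³
  candidate C: M = 6.79×10⁻³
  candidate D: M = 2.91×10⁻³
Highest index: candidate A.

candidate A, M = 10.0×10⁻³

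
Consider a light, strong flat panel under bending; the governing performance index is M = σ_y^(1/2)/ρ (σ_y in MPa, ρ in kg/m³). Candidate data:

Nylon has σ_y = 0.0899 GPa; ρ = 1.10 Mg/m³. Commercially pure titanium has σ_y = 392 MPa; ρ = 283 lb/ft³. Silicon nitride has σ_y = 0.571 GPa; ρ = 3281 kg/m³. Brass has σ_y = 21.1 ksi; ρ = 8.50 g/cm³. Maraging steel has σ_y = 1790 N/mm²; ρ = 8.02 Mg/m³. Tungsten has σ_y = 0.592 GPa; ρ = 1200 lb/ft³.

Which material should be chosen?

Putting every candidate on a common basis:
  nylon: σ_y = 89.90 MPa, ρ = 1100 kg/m³
  commercially pure titanium: σ_y = 392.0 MPa, ρ = 4533 kg/m³
  silicon nitride: σ_y = 571.0 MPa, ρ = 3281 kg/m³
  brass: σ_y = 145.5 MPa, ρ = 8500 kg/m³
  maraging steel: σ_y = 1790 MPa, ρ = 8020 kg/m³
  tungsten: σ_y = 592.0 MPa, ρ = 19220 kg/m³
  nylon: M = 8.62×10⁻³
  silicon nitride: M = 7.28×10⁻³
  maraging steel: M = 5.28×10⁻³
  commercially pure titanium: M = 4.37×10⁻³
  brass: M = 1.42×10⁻³
  tungsten: M = 1.27×10⁻³
Nylon ranks first.

nylon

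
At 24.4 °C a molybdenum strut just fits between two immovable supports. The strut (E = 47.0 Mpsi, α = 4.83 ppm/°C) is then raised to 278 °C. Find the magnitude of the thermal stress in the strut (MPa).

397 MPa

E = 47.0 Mpsi = 324.1 GPa.
ΔT = 253.6 K. Constrained thermal stress σ = E·α·ΔT = 324.1×10³ MPa × 4.83×10⁻⁶ × 253.6 = 397 MPa (compressive).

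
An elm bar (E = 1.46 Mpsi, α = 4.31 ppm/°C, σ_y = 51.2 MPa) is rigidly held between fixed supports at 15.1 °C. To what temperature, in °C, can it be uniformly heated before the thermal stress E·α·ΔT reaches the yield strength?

1200 °C

E = 1.46 Mpsi = 10.07 GPa.
E·α·ΔT = 51.20 MPa ⇒ ΔT = 51.20 / (10.07×10³ × 4.31×10⁻⁶) = 1180 K.
T = 15.1 + 1180 = 1195 °C.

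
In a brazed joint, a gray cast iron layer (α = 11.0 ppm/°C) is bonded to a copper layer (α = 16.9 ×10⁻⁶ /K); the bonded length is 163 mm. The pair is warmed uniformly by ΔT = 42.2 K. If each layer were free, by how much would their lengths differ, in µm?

Δα = |11.0 − 16.9|×10⁻⁶/K = 5.90×10⁻⁶/K.
ΔL_mismatch = Δα·L·ΔT = 5.90×10⁻⁶ × 163.0 mm × 42.2 K = 40.6 µm.

40.6 µm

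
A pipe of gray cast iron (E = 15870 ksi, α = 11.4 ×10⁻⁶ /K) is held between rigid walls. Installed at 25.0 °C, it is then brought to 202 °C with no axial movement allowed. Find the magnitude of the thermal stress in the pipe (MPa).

E = 15870 ksi = 109.4 GPa.
ΔT = 177.0 K. Constrained thermal stress σ = E·α·ΔT = 109.4×10³ MPa × 11.4×10⁻⁶ × 177.0 = 221 MPa (compressive).

221 MPa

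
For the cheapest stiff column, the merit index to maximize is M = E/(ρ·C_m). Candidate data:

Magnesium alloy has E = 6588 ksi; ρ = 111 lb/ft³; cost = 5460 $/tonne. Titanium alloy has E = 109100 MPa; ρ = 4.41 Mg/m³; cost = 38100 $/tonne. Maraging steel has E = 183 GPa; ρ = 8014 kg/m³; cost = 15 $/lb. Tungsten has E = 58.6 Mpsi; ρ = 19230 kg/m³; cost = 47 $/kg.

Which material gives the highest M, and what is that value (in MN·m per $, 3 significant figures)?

In SI units:
  magnesium alloy: E = 45.42 GPa, ρ = 1778 kg/m³, cost = 5.460 $/kg
  titanium alloy: E = 109.1 GPa, ρ = 4410 kg/m³, cost = 38.10 $/kg
  maraging steel: E = 183.0 GPa, ρ = 8014 kg/m³, cost = 33.07 $/kg
  tungsten: E = 404.0 GPa, ρ = 19230 kg/m³, cost = 47.00 $/kg
  magnesium alloy: M = 4.68 MN·m per $
  maraging steel: M = 0.691 MN·m per $
  titanium alloy: M = 0.649 MN·m per $
  tungsten: M = 0.447 MN·m per $
The maximum is for magnesium alloy.

magnesium alloy, M = 4.68 MN·m per $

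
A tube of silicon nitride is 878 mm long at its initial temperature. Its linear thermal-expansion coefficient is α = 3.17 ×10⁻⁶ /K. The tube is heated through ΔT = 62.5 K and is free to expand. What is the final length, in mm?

ΔL = α·L₀·ΔT = 3.17×10⁻⁶ × 878 mm × 62.50 K = 0.174 mm.
L = L₀ + ΔL = 878 + 0.174 = 878.17 mm.

878.17 mm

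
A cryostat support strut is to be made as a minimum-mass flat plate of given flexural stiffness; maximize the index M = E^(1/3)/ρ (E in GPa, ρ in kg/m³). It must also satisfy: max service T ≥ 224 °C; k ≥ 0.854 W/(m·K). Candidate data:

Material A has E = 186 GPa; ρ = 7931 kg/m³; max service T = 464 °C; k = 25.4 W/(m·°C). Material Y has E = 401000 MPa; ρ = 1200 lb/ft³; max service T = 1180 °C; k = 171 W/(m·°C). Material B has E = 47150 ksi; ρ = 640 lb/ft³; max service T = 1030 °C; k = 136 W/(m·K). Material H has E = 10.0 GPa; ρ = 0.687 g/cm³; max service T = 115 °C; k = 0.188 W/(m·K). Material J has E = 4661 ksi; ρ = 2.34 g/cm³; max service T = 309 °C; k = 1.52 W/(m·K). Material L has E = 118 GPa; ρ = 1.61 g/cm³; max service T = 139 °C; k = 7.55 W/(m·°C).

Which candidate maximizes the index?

Screen on constraints: max service T ≥ 224 °C; k ≥ 0.854 W/(m·K). Survivors: material A, material Y, material B, material J.
Normalizing units and computing the index:
  material A: E = 186.0 GPa, ρ = 7931 kg/m³
  material Y: E = 401.0 GPa, ρ = 19220 kg/m³
  material B: E = 325.1 GPa, ρ = 10250 kg/m³
  material J: E = 32.14 GPa, ρ = 2340 kg/m³
  material J: M = 1.36×10⁻³
  material A: M = 0.720×10⁻³
  material B: M = 0.671×10⁻³
  material Y: M = 0.384×10⁻³
The maximum is for material J.

material J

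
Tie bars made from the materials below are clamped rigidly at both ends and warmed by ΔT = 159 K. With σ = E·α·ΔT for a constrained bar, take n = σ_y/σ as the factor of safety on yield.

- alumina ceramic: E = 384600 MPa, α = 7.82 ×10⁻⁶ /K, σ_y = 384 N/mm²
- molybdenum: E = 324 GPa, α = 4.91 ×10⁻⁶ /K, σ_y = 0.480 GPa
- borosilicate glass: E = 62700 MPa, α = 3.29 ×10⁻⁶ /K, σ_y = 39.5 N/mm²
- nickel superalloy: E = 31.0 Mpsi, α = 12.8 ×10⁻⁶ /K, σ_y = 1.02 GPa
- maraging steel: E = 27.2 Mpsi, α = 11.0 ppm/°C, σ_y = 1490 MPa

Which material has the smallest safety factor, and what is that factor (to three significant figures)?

Converting E to GPa, α to ×10⁻⁶/K, σ_y to MPa, then σ and n for each:
  alumina ceramic: E = 384.6, α = 7.82, σ_y = 384.0 → σ = 478 MPa, n = 0.803
  molybdenum: E = 324.0, α = 4.91, σ_y = 480.0 → σ = 253 MPa, n = 1.90
  borosilicate glass: E = 62.70, α = 3.29, σ_y = 39.50 → σ = 32.8 MPa, n = 1.20
  nickel superalloy: E = 213.7, α = 12.8, σ_y = 1020 → σ = 435 MPa, n = 2.34
  maraging steel: E = 187.5, α = 11.0, σ_y = 1490 → σ = 328 MPa, n = 4.54
Smallest n: alumina ceramic with n = 0.803.

alumina ceramic, n = 0.803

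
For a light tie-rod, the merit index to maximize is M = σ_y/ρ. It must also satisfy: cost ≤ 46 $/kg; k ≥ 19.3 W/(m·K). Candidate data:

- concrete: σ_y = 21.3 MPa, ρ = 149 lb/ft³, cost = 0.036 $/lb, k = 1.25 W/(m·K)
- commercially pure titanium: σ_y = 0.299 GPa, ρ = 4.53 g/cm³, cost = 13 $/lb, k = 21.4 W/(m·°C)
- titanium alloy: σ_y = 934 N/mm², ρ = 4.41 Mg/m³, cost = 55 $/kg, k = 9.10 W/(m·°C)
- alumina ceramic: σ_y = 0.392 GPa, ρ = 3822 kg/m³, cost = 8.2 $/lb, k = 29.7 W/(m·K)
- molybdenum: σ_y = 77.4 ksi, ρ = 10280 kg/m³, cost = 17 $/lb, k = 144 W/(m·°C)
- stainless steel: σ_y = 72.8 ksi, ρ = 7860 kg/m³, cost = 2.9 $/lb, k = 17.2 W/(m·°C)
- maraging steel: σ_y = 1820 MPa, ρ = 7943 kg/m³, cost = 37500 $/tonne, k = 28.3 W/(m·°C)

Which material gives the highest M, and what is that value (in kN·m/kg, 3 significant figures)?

Screen on constraints: cost ≤ 46 $/kg; k ≥ 19.3 W/(m·K). Survivors: commercially pure titanium, alumina ceramic, molybdenum, maraging steel.
Putting every candidate on a common basis:
  commercially pure titanium: σ_y = 299.0 MPa, ρ = 4530 kg/m³
  alumina ceramic: σ_y = 392.0 MPa, ρ = 3822 kg/m³
  molybdenum: σ_y = 533.7 MPa, ρ = 10280 kg/m³
  maraging steel: σ_y = 1820 MPa, ρ = 7943 kg/m³
  maraging steel: M = 229 kN·m/kg
  alumina ceramic: M = 103 kN·m/kg
  commercially pure titanium: M = 66.0 kN·m/kg
  molybdenum: M = 51.9 kN·m/kg
Maraging steel ranks first.

maraging steel, M = 229 kN·m/kg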